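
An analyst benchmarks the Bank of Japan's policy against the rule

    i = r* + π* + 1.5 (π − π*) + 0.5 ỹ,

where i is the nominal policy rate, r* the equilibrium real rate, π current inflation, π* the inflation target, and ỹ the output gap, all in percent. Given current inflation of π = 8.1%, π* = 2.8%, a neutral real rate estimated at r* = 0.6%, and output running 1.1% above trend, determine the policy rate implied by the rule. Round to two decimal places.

Output 1.1% above potential → ỹ = 1.1.
i = 0.6 + 2.8 + 1.5 × (8.1 − 2.8) + 0.5 × 1.1
   = 0.6 + 2.8 + 7.95 + 0.55 = 11.90

11.90%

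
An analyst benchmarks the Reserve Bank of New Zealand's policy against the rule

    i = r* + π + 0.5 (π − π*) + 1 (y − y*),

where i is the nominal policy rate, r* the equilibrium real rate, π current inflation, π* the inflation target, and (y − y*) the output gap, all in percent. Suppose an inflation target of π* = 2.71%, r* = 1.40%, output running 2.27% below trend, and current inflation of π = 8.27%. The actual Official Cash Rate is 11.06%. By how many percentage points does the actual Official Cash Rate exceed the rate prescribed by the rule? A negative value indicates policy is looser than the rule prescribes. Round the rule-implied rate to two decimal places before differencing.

0.88 pp

Output 2.27% below potential → (y − y*) = -2.27.
i = 1.40 + 8.27 + 0.5 × (8.27 − 2.71) + 1 × (-2.27)
   = 1.40 + 8.27 + 2.78 − 2.27 = 10.18
Deviation = 11.06 − 10.18 = 0.88 pp.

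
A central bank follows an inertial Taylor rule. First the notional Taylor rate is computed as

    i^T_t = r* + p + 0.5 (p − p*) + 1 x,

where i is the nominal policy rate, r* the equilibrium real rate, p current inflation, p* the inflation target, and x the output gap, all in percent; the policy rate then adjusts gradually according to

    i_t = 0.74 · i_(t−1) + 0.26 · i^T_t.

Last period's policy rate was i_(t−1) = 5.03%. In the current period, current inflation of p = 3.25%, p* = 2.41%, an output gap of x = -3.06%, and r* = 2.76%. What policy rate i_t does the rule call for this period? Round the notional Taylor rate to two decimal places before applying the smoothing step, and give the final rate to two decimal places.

4.60%

i^T_t = 2.76 + 3.25 + 0.5 × (3.25 − 2.41) + 1 × (-3.06)
   = 2.76 + 3.25 + 0.42 − 3.06 = 3.37
i_t = 0.74 × 5.03 + 0.26 × 3.37 = 3.7222 + 0.8762 = 4.60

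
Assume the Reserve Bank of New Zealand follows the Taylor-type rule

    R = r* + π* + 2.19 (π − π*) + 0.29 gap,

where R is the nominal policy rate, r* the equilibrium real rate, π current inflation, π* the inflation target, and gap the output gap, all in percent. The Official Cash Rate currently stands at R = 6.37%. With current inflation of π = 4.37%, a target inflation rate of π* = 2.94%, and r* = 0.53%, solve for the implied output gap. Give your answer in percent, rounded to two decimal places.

-0.80%

0.29 gap = 6.37 − 0.53 − 2.94 − 2.19 × (4.37 − 2.94) = -0.2317
gap = -0.2317 / 0.29 = -0.80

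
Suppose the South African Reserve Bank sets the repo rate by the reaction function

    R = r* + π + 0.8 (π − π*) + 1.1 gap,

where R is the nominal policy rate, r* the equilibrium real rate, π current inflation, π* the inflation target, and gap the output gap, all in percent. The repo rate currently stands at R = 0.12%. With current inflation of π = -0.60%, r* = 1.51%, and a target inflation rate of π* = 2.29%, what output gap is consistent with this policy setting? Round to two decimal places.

1.38%

1.1 gap = 0.12 − 1.51 − (-0.60) − 0.8 × ((-0.60) − 2.29) = 1.522
gap = 1.522 / 1.1 = 1.38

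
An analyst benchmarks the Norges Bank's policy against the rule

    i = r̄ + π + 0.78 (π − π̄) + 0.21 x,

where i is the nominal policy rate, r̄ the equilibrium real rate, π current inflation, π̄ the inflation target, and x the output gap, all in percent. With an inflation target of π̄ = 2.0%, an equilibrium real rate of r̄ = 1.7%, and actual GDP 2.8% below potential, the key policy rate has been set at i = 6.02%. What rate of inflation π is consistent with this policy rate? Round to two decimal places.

3.63%

Output 2.8% below potential → x = -2.8.
Collecting π: i = r̄ + (1 + 0.78) π − 0.78 π̄ + 0.21 x
1.78 π = 6.02 − 1.7 + 0.78 × 2.0 − 0.21 × (-2.8) = 6.468
π = 6.468 / 1.78 = 3.63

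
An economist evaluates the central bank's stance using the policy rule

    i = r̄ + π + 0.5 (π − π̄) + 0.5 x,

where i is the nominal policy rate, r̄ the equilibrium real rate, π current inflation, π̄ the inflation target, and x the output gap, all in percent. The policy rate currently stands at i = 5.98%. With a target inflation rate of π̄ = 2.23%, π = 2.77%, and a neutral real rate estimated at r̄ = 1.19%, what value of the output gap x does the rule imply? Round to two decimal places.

3.50%

0.5 x = 5.98 − 1.19 − 2.77 − 0.5 × (2.77 − 2.23) = 1.75
x = 1.75 / 0.5 = 3.50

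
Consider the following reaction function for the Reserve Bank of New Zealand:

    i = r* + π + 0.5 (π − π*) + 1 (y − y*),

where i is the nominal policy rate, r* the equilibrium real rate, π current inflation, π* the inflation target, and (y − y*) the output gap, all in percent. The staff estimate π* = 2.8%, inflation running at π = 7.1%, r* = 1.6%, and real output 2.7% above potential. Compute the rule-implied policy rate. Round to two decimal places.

13.55%

Output 2.7% above potential → (y − y*) = 2.7.
i = 1.6 + 7.1 + 0.5 × (7.1 − 2.8) + 1 × 2.7
   = 1.6 + 7.1 + 2.15 + 2.7 = 13.55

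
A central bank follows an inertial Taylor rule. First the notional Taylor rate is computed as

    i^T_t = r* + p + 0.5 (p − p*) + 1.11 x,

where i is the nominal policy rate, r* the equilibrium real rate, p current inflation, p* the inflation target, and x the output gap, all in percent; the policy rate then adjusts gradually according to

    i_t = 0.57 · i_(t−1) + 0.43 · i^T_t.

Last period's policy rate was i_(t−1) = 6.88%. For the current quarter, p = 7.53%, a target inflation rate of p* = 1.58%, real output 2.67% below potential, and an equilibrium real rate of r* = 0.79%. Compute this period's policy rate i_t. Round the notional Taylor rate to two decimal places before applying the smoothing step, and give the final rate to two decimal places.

Output 2.67% below potential → x = -2.67.
i^T_t = 0.79 + 7.53 + 0.5 × (7.53 − 1.58) + 1.11 × (-2.67)
   = 0.79 + 7.53 + 2.975 − 2.9637 = 8.33
i_t = 0.57 × 6.88 + 0.43 × 8.33 = 3.9216 + 3.5819 = 7.50

7.50%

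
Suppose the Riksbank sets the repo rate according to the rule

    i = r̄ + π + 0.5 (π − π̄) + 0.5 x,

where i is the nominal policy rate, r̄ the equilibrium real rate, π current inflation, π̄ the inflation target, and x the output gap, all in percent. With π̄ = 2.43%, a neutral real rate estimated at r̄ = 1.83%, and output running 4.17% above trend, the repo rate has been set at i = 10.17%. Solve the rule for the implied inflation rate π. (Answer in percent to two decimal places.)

Output 4.17% above potential → x = 4.17.
Collecting π: i = r̄ + (1 + 0.5) π − 0.5 π̄ + 0.5 x
1.5 π = 10.17 − 1.83 + 0.5 × 2.43 − 0.5 × 4.17 = 7.47
π = 7.47 / 1.5 = 4.98

4.98%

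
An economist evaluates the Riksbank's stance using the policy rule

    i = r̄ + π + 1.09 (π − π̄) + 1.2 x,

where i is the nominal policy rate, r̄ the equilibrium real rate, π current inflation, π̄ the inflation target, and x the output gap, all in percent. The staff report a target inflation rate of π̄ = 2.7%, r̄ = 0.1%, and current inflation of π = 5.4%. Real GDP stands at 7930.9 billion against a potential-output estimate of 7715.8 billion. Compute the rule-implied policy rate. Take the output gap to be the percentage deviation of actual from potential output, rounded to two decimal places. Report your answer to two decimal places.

Output gap = 100 × (7930.9 − 7715.8) / 7715.8 = 2.79%.
i = 0.10 + 5.40 + 1.09 × (5.40 − 2.70) + 1.2 × 2.79
   = 0.10 + 5.4 + 2.943 + 3.348 = 11.79

11.79%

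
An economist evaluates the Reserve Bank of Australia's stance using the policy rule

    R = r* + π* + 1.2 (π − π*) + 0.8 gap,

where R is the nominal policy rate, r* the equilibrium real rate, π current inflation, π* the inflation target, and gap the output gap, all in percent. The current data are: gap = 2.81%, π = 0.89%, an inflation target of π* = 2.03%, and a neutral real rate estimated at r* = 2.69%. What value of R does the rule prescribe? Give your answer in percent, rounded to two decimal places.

R = 2.69 + 2.03 + 1.2 × (0.89 − 2.03) + 0.8 × 2.81
   = 2.69 + 2.03 − 1.368 + 2.248 = 5.60

5.60%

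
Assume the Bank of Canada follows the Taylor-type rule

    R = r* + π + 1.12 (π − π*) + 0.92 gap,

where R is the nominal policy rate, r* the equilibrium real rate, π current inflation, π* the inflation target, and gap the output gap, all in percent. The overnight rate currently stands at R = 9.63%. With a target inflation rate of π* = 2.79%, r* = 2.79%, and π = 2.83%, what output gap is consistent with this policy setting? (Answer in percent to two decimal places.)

4.31%

0.92 gap = 9.63 − 2.79 − 2.83 − 1.12 × (2.83 − 2.79) = 3.9652
gap = 3.9652 / 0.92 = 4.31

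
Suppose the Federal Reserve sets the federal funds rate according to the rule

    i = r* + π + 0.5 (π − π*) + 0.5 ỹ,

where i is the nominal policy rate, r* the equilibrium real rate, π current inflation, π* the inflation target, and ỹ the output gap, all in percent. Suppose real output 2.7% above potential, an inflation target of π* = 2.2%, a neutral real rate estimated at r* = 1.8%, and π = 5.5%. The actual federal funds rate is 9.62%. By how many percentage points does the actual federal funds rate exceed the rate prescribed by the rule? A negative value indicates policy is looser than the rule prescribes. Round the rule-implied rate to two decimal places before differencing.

Output 2.7% above potential → ỹ = 2.7.
i = 1.8 + 5.5 + 0.5 × (5.5 − 2.2) + 0.5 × 2.7
   = 1.8 + 5.5 + 1.65 + 1.35 = 10.30
Deviation = 9.62 − 10.30 = -0.68 pp.

-0.68 pp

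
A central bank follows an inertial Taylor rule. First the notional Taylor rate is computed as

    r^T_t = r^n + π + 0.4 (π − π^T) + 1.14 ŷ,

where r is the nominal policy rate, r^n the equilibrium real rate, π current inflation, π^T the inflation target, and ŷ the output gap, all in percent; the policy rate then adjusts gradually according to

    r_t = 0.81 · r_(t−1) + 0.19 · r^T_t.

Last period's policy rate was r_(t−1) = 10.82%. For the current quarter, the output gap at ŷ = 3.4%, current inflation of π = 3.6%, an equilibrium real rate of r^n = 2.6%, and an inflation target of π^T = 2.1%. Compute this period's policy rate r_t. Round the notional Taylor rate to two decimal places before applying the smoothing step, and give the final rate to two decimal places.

10.79%

r^T_t = 2.6 + 3.6 + 0.4 × (3.6 − 2.1) + 1.14 × 3.4
   = 2.6 + 3.6 + 0.6 + 3.876 = 10.68
r_t = 0.81 × 10.82 + 0.19 × 10.68 = 8.7642 + 2.0292 = 10.79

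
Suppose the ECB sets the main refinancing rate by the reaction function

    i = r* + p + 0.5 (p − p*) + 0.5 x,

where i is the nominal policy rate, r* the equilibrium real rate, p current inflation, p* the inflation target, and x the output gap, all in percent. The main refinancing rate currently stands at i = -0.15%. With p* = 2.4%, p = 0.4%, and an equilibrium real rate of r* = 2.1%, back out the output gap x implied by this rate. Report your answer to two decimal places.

-3.30%

0.5 x = -0.15 − 2.1 − 0.4 − 0.5 × (0.4 − 2.4) = -1.65
x = -1.65 / 0.5 = -3.30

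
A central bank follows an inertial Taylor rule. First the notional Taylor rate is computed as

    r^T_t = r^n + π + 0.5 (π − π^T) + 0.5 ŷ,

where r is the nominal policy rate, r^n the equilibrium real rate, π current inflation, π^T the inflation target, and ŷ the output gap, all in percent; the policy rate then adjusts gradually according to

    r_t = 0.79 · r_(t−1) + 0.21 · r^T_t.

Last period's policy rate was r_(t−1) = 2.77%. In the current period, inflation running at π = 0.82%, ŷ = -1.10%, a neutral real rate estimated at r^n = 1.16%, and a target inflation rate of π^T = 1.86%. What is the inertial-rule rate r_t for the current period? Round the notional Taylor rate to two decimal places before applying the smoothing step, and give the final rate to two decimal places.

2.38%

r^T_t = 1.16 + 0.82 + 0.5 × (0.82 − 1.86) + 0.5 × (-1.10)
   = 1.16 + 0.82 − 0.52 − 0.55 = 0.91
r_t = 0.79 × 2.77 + 0.21 × 0.91 = 2.1883 + 0.1911 = 2.38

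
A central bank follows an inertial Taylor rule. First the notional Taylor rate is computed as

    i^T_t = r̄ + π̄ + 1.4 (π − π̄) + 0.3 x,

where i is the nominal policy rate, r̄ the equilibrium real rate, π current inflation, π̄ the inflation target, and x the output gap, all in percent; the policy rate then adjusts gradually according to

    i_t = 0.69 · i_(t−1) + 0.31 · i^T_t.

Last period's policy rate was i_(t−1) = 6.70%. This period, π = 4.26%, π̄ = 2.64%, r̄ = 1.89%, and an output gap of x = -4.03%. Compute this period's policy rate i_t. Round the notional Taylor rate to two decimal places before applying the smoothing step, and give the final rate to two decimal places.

6.36%

i^T_t = 1.89 + 2.64 + 1.4 × (4.26 − 2.64) + 0.3 × (-4.03)
   = 1.89 + 2.64 + 2.268 − 1.209 = 5.59
i_t = 0.69 × 6.70 + 0.31 × 5.59 = 4.623 + 1.7329 = 6.36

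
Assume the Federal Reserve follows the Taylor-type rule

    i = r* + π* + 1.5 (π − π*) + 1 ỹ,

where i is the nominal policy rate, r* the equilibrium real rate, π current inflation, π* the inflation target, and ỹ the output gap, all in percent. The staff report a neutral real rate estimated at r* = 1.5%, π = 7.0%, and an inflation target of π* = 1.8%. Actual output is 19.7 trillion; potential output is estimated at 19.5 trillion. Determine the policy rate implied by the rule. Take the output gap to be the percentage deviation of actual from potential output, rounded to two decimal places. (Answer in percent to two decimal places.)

Output gap = 100 × (19.7 − 19.5) / 19.5 = 1.03%.
i = 1.50 + 1.80 + 1.5 × (7.00 − 1.80) + 1 × 1.03
   = 1.50 + 1.8 + 7.8 + 1.03 = 12.13

12.13%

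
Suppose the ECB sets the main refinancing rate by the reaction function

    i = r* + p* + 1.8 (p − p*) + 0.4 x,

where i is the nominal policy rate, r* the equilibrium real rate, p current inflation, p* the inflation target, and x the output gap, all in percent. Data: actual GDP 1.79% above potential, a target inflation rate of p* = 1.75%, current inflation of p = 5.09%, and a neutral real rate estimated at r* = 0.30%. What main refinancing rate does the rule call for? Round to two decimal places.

Output 1.79% above potential → x = 1.79.
i = 0.30 + 1.75 + 1.8 × (5.09 − 1.75) + 0.4 × 1.79
   = 0.30 + 1.75 + 6.012 + 0.716 = 8.78

8.78%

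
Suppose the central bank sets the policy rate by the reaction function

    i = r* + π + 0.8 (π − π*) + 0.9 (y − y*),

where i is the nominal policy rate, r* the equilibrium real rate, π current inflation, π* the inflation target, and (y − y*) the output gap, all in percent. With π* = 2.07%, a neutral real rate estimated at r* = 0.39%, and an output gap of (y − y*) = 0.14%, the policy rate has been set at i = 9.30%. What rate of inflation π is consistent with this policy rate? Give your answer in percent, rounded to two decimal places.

Collecting π: i = r* + (1 + 0.8) π − 0.8 π* + 0.9 (y − y*)
1.8 π = 9.30 − 0.39 + 0.8 × 2.07 − 0.9 × 0.14 = 10.44
π = 10.44 / 1.8 = 5.80

5.80%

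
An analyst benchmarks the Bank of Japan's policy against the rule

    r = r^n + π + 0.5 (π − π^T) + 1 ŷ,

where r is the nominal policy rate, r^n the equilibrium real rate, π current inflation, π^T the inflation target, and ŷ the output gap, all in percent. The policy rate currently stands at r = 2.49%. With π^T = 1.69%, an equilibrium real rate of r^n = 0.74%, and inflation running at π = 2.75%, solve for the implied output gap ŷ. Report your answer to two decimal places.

-1.53%

1 ŷ = 2.49 − 0.74 − 2.75 − 0.5 × (2.75 − 1.69) = -1.53
ŷ = -1.53 / 1 = -1.53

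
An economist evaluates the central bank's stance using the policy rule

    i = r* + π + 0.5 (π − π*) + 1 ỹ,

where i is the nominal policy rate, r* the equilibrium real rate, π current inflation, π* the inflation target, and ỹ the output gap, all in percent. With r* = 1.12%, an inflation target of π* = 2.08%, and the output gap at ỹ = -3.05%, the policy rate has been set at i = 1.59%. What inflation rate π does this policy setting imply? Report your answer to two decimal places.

3.04%

Collecting π: i = r* + (1 + 0.5) π − 0.5 π* + 1 ỹ
1.5 π = 1.59 − 1.12 + 0.5 × 2.08 − 1 × (-3.05) = 4.56
π = 4.56 / 1.5 = 3.04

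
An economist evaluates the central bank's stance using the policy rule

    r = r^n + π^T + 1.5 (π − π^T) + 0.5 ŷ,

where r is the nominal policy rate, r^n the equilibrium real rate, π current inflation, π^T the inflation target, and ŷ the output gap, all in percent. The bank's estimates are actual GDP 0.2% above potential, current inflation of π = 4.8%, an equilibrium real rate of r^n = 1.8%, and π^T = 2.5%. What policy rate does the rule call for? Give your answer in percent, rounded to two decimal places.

Output 0.2% above potential → ŷ = 0.2.
r = 1.8 + 2.5 + 1.5 × (4.8 − 2.5) + 0.5 × 0.2
   = 1.8 + 2.5 + 3.45 + 0.1 = 7.85

7.85%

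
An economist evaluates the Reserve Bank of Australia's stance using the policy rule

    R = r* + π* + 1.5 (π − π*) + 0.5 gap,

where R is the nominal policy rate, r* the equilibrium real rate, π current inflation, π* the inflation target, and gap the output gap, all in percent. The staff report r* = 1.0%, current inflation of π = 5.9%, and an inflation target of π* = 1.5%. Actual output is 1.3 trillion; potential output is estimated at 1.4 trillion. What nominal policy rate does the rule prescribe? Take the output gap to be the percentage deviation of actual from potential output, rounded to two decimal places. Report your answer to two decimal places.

5.53%

Output gap = 100 × (1.3 − 1.4) / 1.4 = -7.14%.
R = 1.00 + 1.50 + 1.5 × (5.90 − 1.50) + 0.5 × (-7.14)
   = 1.00 + 1.5 + 6.6 − 3.57 = 5.53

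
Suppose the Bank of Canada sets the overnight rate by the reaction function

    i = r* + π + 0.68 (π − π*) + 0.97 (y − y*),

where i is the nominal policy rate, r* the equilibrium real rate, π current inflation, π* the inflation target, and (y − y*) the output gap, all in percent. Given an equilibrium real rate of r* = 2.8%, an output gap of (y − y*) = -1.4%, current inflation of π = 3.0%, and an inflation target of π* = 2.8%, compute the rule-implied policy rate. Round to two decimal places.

i = 2.8 + 3.0 + 0.68 × (3.0 − 2.8) + 0.97 × (-1.4)
   = 2.8 + 3 + 0.136 − 1.358 = 4.58

4.58%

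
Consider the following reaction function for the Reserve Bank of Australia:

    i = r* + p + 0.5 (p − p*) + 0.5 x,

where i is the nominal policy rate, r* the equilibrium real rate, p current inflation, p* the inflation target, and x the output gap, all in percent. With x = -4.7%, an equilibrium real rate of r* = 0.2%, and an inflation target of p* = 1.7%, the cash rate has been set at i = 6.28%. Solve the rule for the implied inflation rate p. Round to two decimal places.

Collecting p: i = r* + (1 + 0.5) p − 0.5 p* + 0.5 x
1.5 p = 6.28 − 0.2 + 0.5 × 1.7 − 0.5 × (-4.7) = 9.28
p = 9.28 / 1.5 = 6.19

6.19%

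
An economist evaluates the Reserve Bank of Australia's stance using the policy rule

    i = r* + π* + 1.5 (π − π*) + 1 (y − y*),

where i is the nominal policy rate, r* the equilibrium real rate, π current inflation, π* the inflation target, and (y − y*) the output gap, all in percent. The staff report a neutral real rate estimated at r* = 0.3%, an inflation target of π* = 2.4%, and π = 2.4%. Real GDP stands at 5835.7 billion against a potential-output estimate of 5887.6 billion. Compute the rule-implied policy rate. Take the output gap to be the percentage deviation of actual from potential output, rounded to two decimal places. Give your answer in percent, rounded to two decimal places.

Output gap = 100 × (5835.7 − 5887.6) / 5887.6 = -0.88%.
i = 0.30 + 2.40 + 1.5 × (2.40 − 2.40) + 1 × (-0.88)
   = 0.30 + 2.4 + 0 − 0.88 = 1.82

1.82%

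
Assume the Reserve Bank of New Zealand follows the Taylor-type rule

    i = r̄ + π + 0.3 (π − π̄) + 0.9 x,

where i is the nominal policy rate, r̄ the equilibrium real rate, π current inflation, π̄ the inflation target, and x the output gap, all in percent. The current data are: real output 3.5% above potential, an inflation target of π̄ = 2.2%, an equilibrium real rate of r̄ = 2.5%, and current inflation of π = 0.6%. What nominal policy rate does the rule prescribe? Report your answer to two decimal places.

Output 3.5% above potential → x = 3.5.
i = 2.5 + 0.6 + 0.3 × (0.6 − 2.2) + 0.9 × 3.5
   = 2.5 + 0.6 − 0.48 + 3.15 = 5.77

5.77%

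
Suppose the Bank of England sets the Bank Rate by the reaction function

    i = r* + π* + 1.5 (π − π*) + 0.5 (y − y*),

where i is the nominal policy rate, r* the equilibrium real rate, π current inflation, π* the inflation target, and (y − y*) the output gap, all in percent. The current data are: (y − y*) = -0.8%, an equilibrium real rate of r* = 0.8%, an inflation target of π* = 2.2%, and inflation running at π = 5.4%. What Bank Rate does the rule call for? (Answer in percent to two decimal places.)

7.40%

i = 0.8 + 2.2 + 1.5 × (5.4 − 2.2) + 0.5 × (-0.8)
   = 0.8 + 2.2 + 4.8 − 0.4 = 7.40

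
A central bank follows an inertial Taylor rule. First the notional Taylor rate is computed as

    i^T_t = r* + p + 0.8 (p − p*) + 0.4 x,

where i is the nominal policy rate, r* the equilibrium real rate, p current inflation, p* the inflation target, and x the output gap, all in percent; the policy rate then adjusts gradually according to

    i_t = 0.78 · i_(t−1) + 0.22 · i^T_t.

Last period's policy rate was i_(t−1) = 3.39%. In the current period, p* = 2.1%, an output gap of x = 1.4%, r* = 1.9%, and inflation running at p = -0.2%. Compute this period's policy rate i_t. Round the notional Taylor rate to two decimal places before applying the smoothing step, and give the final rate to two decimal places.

i^T_t = 1.9 + (-0.2) + 0.8 × (-0.2 − 2.1) + 0.4 × 1.4
   = 1.9 − 0.2 − 1.84 + 0.56 = 0.42
i_t = 0.78 × 3.39 + 0.22 × 0.42 = 2.6442 + 0.0924 = 2.74

2.74%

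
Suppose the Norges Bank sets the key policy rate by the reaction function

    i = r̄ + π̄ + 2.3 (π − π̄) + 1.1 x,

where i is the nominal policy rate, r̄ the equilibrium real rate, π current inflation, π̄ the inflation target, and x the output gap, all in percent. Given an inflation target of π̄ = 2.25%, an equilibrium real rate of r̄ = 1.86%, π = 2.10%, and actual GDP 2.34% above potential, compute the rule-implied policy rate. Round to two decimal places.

6.34%

Output 2.34% above potential → x = 2.34.
i = 1.86 + 2.25 + 2.3 × (2.10 − 2.25) + 1.1 × 2.34
   = 1.86 + 2.25 − 0.345 + 2.574 = 6.34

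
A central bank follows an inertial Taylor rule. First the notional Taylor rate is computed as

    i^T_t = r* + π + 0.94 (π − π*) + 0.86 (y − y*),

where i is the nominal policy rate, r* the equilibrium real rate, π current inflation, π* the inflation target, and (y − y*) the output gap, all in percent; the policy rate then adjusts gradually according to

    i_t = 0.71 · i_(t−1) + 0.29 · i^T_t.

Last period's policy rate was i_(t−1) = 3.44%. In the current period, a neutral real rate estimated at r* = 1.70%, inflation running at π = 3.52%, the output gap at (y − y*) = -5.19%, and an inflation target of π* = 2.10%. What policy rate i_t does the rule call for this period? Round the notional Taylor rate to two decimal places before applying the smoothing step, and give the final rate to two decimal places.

3.05%

i^T_t = 1.70 + 3.52 + 0.94 × (3.52 − 2.10) + 0.86 × (-5.19)
   = 1.70 + 3.52 + 1.3348 − 4.4634 = 2.09
i_t = 0.71 × 3.44 + 0.29 × 2.09 = 2.4424 + 0.6061 = 3.05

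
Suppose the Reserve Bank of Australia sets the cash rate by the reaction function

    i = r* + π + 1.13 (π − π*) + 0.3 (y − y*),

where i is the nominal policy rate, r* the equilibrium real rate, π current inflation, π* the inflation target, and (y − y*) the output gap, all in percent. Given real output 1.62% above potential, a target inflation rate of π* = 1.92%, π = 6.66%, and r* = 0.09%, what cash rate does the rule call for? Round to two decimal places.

12.59%

Output 1.62% above potential → (y − y*) = 1.62.
i = 0.09 + 6.66 + 1.13 × (6.66 − 1.92) + 0.3 × 1.62
   = 0.09 + 6.66 + 5.3562 + 0.486 = 12.59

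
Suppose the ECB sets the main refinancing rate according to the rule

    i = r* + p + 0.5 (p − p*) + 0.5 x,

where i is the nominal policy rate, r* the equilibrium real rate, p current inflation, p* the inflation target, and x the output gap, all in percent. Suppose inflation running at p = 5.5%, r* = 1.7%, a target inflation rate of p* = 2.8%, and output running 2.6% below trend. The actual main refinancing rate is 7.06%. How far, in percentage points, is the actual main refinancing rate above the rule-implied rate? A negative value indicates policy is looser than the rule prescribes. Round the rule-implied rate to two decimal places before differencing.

Output 2.6% below potential → x = -2.6.
i = 1.7 + 5.5 + 0.5 × (5.5 − 2.8) + 0.5 × (-2.6)
   = 1.7 + 5.5 + 1.35 − 1.3 = 7.25
Deviation = 7.06 − 7.25 = -0.19 pp.

-0.19 pp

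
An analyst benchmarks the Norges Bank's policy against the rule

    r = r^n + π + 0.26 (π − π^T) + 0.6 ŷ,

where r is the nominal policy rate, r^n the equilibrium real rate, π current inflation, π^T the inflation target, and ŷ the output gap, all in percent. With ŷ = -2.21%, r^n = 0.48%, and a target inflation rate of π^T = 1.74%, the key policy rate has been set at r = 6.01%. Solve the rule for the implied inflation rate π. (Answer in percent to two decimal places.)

Collecting π: r = r^n + (1 + 0.26) π − 0.26 π^T + 0.6 ŷ
1.26 π = 6.01 − 0.48 + 0.26 × 1.74 − 0.6 × (-2.21) = 7.3084
π = 7.3084 / 1.26 = 5.80

5.80%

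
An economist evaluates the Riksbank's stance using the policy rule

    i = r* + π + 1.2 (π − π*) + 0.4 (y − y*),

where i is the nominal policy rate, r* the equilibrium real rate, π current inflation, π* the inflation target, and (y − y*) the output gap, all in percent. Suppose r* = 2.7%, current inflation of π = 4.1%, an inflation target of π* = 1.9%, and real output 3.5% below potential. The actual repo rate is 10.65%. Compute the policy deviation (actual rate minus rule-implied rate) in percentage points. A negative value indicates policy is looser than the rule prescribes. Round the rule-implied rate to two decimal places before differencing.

Output 3.5% below potential → (y − y*) = -3.5.
i = 2.7 + 4.1 + 1.2 × (4.1 − 1.9) + 0.4 × (-3.5)
   = 2.7 + 4.1 + 2.64 − 1.4 = 8.04
Deviation = 10.65 − 8.04 = 2.61 pp.

2.61 pp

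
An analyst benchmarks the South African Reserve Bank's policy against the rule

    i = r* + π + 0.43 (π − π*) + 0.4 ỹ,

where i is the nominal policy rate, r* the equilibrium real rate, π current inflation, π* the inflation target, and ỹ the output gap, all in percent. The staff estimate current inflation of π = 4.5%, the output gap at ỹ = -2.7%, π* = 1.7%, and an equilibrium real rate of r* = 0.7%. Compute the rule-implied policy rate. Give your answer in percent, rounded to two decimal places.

5.32%

i = 0.7 + 4.5 + 0.43 × (4.5 − 1.7) + 0.4 × (-2.7)
   = 0.7 + 4.5 + 1.204 − 1.08 = 5.32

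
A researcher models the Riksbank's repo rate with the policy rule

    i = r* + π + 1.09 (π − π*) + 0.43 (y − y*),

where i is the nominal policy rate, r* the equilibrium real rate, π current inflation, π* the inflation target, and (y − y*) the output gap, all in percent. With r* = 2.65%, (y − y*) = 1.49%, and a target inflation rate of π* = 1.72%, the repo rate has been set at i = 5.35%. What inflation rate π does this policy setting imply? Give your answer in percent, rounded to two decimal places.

Collecting π: i = r* + (1 + 1.09) π − 1.09 π* + 0.43 (y − y*)
2.09 π = 5.35 − 2.65 + 1.09 × 1.72 − 0.43 × 1.49 = 3.9341
π = 3.9341 / 2.09 = 1.88

1.88%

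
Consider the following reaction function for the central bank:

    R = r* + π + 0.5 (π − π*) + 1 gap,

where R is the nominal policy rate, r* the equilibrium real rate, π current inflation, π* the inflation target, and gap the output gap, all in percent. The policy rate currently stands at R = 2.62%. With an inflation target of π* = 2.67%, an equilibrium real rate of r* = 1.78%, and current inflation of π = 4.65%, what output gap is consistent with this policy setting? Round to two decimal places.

1 gap = 2.62 − 1.78 − 4.65 − 0.5 × (4.65 − 2.67) = -4.8
gap = -4.8 / 1 = -4.80

-4.80%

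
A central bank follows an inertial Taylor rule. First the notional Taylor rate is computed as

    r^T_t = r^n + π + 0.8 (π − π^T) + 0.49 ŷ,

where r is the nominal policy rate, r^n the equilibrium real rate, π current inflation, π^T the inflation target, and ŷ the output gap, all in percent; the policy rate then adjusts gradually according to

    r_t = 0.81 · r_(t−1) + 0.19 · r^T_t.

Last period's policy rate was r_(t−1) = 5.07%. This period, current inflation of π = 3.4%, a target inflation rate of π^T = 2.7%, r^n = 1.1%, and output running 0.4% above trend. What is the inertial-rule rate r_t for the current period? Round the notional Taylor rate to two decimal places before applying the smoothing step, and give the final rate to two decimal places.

Output 0.4% above potential → ŷ = 0.4.
r^T_t = 1.1 + 3.4 + 0.8 × (3.4 − 2.7) + 0.49 × 0.4
   = 1.1 + 3.4 + 0.56 + 0.196 = 5.26
r_t = 0.81 × 5.07 + 0.19 × 5.26 = 4.1067 + 0.9994 = 5.11

5.11%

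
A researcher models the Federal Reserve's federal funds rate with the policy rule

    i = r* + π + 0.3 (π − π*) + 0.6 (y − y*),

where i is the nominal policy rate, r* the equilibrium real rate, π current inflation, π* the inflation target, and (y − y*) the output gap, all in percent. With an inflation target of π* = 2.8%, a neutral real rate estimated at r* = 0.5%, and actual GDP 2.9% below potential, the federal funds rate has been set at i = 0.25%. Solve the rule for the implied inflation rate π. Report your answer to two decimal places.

1.79%

Output 2.9% below potential → (y − y*) = -2.9.
Collecting π: i = r* + (1 + 0.3) π − 0.3 π* + 0.6 (y − y*)
1.3 π = 0.25 − 0.5 + 0.3 × 2.8 − 0.6 × (-2.9) = 2.33
π = 2.33 / 1.3 = 1.79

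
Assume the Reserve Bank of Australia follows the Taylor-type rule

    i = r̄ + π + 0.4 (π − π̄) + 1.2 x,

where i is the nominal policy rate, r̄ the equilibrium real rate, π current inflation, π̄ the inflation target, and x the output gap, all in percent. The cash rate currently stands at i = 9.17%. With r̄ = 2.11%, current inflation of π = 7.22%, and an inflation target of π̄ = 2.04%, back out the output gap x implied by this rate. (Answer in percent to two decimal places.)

1.2 x = 9.17 − 2.11 − 7.22 − 0.4 × (7.22 − 2.04) = -2.232
x = -2.232 / 1.2 = -1.86

-1.86%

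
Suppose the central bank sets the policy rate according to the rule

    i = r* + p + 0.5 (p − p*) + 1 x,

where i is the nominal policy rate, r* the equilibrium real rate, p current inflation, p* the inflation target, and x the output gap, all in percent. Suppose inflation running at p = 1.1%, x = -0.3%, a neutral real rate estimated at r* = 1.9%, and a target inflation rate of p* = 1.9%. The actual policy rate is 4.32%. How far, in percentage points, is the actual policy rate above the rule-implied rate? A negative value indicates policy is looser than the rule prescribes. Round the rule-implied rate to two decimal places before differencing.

2.02 pp

i = 1.9 + 1.1 + 0.5 × (1.1 − 1.9) + 1 × (-0.3)
   = 1.9 + 1.1 − 0.4 − 0.3 = 2.30
Deviation = 4.32 − 2.30 = 2.02 pp.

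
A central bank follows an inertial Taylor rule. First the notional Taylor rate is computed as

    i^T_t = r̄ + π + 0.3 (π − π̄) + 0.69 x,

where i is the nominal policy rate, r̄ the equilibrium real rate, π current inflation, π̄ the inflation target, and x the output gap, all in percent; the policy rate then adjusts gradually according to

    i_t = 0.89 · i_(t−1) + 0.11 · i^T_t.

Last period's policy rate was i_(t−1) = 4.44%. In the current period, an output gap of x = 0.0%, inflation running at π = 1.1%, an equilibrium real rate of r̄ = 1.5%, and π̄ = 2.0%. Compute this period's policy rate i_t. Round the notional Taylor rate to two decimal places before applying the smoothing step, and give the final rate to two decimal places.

i^T_t = 1.5 + 1.1 + 0.3 × (1.1 − 2.0) + 0.69 × 0.0
   = 1.5 + 1.1 − 0.27 + 0 = 2.33
i_t = 0.89 × 4.44 + 0.11 × 2.33 = 3.9516 + 0.2563 = 4.21

4.21%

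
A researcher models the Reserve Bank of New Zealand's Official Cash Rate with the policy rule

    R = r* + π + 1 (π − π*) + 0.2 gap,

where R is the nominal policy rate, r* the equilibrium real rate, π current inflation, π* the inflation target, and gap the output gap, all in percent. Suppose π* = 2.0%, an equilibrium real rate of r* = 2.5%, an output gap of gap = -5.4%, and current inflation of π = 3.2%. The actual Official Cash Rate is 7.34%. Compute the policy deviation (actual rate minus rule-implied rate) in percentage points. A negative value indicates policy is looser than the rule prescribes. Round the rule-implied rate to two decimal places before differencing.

1.52 pp

R = 2.5 + 3.2 + 1 × (3.2 − 2.0) + 0.2 × (-5.4)
   = 2.5 + 3.2 + 1.2 − 1.08 = 5.82
Deviation = 7.34 − 5.82 = 1.52 pp.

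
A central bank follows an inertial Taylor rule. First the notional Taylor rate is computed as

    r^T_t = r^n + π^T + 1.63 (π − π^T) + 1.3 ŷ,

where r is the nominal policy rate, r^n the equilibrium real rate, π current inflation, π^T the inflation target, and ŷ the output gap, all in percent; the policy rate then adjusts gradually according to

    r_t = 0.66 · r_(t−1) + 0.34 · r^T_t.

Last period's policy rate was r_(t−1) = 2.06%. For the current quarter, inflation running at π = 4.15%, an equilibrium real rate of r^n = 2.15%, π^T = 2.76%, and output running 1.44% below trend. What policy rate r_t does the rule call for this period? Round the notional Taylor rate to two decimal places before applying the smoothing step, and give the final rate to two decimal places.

Output 1.44% below potential → ŷ = -1.44.
r^T_t = 2.15 + 2.76 + 1.63 × (4.15 − 2.76) + 1.3 × (-1.44)
   = 2.15 + 2.76 + 2.2657 − 1.872 = 5.30
r_t = 0.66 × 2.06 + 0.34 × 5.30 = 1.3596 + 1.802 = 3.16

3.16%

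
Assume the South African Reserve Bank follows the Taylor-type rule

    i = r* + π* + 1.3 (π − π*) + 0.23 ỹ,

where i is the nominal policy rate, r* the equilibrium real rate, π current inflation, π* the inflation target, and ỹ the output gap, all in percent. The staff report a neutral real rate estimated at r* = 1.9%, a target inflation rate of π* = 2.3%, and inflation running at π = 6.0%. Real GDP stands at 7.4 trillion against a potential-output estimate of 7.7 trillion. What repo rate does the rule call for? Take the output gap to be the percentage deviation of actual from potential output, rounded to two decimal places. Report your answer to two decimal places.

8.11%

Output gap = 100 × (7.4 − 7.7) / 7.7 = -3.90%.
i = 1.90 + 2.30 + 1.3 × (6.00 − 2.30) + 0.23 × (-3.90)
   = 1.90 + 2.3 + 4.81 − 0.897 = 8.11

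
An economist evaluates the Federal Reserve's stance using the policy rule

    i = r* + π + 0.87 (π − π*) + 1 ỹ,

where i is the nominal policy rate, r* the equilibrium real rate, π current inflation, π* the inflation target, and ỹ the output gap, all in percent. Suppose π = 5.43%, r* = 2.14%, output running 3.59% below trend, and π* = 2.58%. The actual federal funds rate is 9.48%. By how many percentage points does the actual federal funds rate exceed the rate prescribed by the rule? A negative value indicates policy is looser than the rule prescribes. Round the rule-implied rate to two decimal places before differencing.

Output 3.59% below potential → ỹ = -3.59.
i = 2.14 + 5.43 + 0.87 × (5.43 − 2.58) + 1 × (-3.59)
   = 2.14 + 5.43 + 2.4795 − 3.59 = 6.46
Deviation = 9.48 − 6.46 = 3.02 pp.

3.02 pp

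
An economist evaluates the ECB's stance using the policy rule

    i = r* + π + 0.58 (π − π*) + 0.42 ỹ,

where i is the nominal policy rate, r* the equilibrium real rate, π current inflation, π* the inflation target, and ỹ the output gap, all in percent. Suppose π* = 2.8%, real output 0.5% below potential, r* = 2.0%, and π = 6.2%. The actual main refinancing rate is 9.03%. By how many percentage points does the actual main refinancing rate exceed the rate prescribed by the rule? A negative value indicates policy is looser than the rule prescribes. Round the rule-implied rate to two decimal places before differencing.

Output 0.5% below potential → ỹ = -0.5.
i = 2.0 + 6.2 + 0.58 × (6.2 − 2.8) + 0.42 × (-0.5)
   = 2.0 + 6.2 + 1.972 − 0.21 = 9.96
Deviation = 9.03 − 9.96 = -0.93 pp.

-0.93 pp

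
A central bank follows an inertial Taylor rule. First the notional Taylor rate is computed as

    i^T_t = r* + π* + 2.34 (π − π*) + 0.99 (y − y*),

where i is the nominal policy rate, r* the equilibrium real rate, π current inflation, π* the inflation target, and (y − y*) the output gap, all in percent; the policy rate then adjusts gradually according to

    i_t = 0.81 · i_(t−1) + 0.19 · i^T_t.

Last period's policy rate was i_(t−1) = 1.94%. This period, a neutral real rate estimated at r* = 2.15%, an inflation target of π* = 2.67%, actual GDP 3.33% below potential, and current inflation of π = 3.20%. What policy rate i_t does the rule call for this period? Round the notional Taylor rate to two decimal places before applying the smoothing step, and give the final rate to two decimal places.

2.10%

Output 3.33% below potential → (y − y*) = -3.33.
i^T_t = 2.15 + 2.67 + 2.34 × (3.20 − 2.67) + 0.99 × (-3.33)
   = 2.15 + 2.67 + 1.2402 − 3.2967 = 2.76
i_t = 0.81 × 1.94 + 0.19 × 2.76 = 1.5714 + 0.5244 = 2.10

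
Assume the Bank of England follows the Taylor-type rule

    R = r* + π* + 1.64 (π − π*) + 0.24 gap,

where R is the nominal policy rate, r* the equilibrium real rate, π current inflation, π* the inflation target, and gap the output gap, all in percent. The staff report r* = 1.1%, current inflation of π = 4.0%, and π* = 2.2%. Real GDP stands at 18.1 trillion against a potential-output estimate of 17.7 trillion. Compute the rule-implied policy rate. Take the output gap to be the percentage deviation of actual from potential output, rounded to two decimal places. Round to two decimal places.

6.79%

Output gap = 100 × (18.1 − 17.7) / 17.7 = 2.26%.
R = 1.10 + 2.20 + 1.64 × (4.00 − 2.20) + 0.24 × 2.26
   = 1.10 + 2.2 + 2.952 + 0.5424 = 6.79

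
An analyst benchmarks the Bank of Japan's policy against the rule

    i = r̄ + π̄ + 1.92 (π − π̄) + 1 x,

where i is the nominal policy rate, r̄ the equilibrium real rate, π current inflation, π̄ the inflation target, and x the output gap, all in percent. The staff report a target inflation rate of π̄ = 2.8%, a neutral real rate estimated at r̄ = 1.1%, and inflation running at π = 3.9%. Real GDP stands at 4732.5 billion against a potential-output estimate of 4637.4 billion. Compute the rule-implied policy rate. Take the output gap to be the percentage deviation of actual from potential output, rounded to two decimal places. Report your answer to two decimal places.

Output gap = 100 × (4732.5 − 4637.4) / 4637.4 = 2.05%.
i = 1.10 + 2.80 + 1.92 × (3.90 − 2.80) + 1 × 2.05
   = 1.10 + 2.8 + 2.112 + 2.05 = 8.06

8.06%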